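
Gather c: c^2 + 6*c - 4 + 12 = c^2 + 6*c + 8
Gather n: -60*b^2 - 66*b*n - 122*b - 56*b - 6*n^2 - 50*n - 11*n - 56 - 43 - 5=-60*b^2 - 178*b - 6*n^2 + n*(-66*b - 61) - 104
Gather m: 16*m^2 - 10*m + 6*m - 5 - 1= 16*m^2 - 4*m - 6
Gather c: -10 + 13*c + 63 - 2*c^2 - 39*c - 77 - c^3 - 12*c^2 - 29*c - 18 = -c^3 - 14*c^2 - 55*c - 42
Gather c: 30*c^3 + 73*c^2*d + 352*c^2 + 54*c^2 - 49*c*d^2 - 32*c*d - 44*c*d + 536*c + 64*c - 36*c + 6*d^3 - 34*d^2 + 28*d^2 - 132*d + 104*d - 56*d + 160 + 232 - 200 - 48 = 30*c^3 + c^2*(73*d + 406) + c*(-49*d^2 - 76*d + 564) + 6*d^3 - 6*d^2 - 84*d + 144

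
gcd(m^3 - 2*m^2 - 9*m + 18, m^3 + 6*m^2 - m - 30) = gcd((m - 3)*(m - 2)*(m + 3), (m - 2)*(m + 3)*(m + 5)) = m^2 + m - 6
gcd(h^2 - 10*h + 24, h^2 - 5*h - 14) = 1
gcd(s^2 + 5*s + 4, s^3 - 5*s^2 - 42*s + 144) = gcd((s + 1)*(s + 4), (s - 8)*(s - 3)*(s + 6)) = 1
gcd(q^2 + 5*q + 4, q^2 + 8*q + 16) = q + 4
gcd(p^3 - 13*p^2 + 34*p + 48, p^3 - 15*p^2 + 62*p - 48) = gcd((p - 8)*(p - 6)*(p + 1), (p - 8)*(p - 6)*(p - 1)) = p^2 - 14*p + 48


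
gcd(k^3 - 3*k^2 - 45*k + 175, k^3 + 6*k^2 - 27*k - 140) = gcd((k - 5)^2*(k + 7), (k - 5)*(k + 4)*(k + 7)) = k^2 + 2*k - 35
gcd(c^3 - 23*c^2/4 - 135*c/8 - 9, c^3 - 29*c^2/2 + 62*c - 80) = c - 8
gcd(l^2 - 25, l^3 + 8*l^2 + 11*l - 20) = l + 5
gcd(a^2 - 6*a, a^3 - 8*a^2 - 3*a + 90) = a - 6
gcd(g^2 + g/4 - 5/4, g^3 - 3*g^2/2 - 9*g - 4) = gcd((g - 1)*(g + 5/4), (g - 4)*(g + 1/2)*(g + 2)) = 1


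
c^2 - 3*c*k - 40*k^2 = (c - 8*k)*(c + 5*k)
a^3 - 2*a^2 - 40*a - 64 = (a - 8)*(a + 2)*(a + 4)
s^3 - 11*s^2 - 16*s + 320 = (s - 8)^2*(s + 5)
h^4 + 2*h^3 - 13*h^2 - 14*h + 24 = (h - 3)*(h - 1)*(h + 2)*(h + 4)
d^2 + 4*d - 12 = (d - 2)*(d + 6)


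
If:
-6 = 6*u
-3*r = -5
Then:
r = 5/3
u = -1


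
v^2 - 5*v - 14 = (v - 7)*(v + 2)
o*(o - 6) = o^2 - 6*o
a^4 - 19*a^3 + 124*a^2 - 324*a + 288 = (a - 8)*(a - 6)*(a - 3)*(a - 2)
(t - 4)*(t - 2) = t^2 - 6*t + 8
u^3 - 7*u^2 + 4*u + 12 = (u - 6)*(u - 2)*(u + 1)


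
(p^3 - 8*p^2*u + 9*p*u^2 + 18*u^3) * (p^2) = p^5 - 8*p^4*u + 9*p^3*u^2 + 18*p^2*u^3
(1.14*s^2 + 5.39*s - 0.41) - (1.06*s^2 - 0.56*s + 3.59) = 0.0799999999999998*s^2 + 5.95*s - 4.0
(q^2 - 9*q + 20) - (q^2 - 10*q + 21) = q - 1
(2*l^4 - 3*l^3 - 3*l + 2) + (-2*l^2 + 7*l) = 2*l^4 - 3*l^3 - 2*l^2 + 4*l + 2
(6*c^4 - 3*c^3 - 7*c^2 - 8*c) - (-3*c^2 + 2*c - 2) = 6*c^4 - 3*c^3 - 4*c^2 - 10*c + 2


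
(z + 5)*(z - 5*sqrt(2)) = z^2 - 5*sqrt(2)*z + 5*z - 25*sqrt(2)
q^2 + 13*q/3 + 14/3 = (q + 2)*(q + 7/3)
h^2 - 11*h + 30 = (h - 6)*(h - 5)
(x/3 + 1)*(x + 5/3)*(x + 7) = x^3/3 + 35*x^2/9 + 113*x/9 + 35/3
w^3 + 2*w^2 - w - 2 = (w - 1)*(w + 1)*(w + 2)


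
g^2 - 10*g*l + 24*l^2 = (g - 6*l)*(g - 4*l)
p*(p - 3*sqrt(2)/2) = p^2 - 3*sqrt(2)*p/2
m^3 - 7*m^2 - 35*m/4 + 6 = (m - 8)*(m - 1/2)*(m + 3/2)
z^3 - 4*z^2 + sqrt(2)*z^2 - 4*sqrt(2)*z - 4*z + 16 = (z - 4)*(z - sqrt(2))*(z + 2*sqrt(2))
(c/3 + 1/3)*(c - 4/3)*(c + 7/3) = c^3/3 + 2*c^2/3 - 19*c/27 - 28/27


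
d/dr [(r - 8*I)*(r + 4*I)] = 2*r - 4*I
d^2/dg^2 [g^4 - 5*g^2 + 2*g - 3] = 12*g^2 - 10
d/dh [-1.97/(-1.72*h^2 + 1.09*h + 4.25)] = (2.1473 - 6.7768*h)/(-1.72*h^2 + 1.09*h + 4.25)^2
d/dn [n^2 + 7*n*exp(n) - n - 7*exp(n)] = 7*n*exp(n) + 2*n - 1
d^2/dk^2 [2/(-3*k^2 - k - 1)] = 4*(9*k^2 + 3*k - (6*k + 1)^2 + 3)/(3*k^2 + k + 1)^3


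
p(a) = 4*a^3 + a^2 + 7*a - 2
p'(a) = 12*a^2 + 2*a + 7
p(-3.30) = -157.96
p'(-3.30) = 131.08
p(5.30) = 658.70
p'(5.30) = 354.68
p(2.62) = 95.14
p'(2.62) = 94.61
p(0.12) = -1.14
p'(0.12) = 7.41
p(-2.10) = -49.33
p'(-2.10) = 55.72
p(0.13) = -1.06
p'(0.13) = 7.46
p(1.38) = 20.08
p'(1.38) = 32.61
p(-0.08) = -2.56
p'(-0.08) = 6.92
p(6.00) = 940.00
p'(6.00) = 451.00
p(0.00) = -2.00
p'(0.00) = 7.00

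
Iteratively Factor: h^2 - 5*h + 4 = (h - 4)*(h - 1)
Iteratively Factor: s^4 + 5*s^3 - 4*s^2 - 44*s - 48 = (s + 2)*(s^3 + 3*s^2 - 10*s - 24) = (s + 2)*(s + 4)*(s^2 - s - 6) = (s - 3)*(s + 2)*(s + 4)*(s + 2)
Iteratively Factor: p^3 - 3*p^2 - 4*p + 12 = (p - 2)*(p^2 - p - 6) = (p - 3)*(p - 2)*(p + 2)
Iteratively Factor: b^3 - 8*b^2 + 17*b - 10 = (b - 2)*(b^2 - 6*b + 5) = (b - 2)*(b - 1)*(b - 5)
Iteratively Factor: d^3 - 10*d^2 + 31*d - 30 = (d - 5)*(d^2 - 5*d + 6) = (d - 5)*(d - 3)*(d - 2)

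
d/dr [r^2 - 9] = 2*r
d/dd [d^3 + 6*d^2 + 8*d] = 3*d^2 + 12*d + 8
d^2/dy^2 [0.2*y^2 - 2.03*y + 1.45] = 0.400000000000000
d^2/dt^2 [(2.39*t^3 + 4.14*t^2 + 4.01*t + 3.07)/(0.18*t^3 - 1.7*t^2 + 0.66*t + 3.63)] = (1.730952*t^6 - 0.924048000000013*t^5 - 27.859248*t^4 + 10.192948*t^3 + 211.6239*t^2 + 304.728138*t + 130.45494)/(0.005832*t^9 - 0.16524*t^8 + 1.624752*t^7 - 5.771924*t^6 - 0.707256000000001*t^5 + 31.838004*t^4 - 17.034138*t^3 - 62.458506*t^2 + 26.090262*t + 47.832147)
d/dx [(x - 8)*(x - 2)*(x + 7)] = 3*x^2 - 6*x - 54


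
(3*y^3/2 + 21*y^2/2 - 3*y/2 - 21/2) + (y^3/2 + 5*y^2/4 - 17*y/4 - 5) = 2*y^3 + 47*y^2/4 - 23*y/4 - 31/2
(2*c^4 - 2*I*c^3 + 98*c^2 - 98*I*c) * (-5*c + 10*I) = -10*c^5 + 30*I*c^4 - 470*c^3 + 1470*I*c^2 + 980*c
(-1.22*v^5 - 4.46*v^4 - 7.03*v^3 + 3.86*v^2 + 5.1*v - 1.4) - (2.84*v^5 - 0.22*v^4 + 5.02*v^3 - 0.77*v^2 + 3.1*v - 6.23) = -4.06*v^5 - 4.24*v^4 - 12.05*v^3 + 4.63*v^2 + 2.0*v + 4.83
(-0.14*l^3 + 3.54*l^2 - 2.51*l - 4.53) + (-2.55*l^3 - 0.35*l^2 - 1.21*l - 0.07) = -2.69*l^3 + 3.19*l^2 - 3.72*l - 4.6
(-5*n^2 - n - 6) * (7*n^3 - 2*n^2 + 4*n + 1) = -35*n^5 + 3*n^4 - 60*n^3 + 3*n^2 - 25*n - 6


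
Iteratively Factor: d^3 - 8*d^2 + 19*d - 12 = (d - 1)*(d^2 - 7*d + 12) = (d - 3)*(d - 1)*(d - 4)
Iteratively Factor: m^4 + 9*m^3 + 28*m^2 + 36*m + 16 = (m + 1)*(m^3 + 8*m^2 + 20*m + 16) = (m + 1)*(m + 2)*(m^2 + 6*m + 8) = (m + 1)*(m + 2)^2*(m + 4)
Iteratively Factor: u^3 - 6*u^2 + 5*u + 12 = (u - 4)*(u^2 - 2*u - 3) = (u - 4)*(u + 1)*(u - 3)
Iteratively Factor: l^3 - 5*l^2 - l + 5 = (l - 5)*(l^2 - 1) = (l - 5)*(l - 1)*(l + 1)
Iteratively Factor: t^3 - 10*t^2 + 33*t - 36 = (t - 3)*(t^2 - 7*t + 12) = (t - 3)^2*(t - 4)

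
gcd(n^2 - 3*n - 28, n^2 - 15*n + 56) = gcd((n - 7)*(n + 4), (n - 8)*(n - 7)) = n - 7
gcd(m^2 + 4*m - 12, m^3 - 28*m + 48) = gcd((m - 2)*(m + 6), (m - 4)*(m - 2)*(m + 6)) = m^2 + 4*m - 12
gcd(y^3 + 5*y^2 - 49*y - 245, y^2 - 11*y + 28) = y - 7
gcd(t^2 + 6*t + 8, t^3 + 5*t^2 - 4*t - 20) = t + 2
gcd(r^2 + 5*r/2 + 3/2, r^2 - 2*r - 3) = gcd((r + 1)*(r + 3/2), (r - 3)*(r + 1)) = r + 1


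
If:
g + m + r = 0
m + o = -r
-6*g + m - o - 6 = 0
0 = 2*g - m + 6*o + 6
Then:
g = 0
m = 6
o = 0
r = -6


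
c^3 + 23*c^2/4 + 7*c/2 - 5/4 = (c - 1/4)*(c + 1)*(c + 5)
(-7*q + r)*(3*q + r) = -21*q^2 - 4*q*r + r^2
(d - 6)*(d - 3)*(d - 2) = d^3 - 11*d^2 + 36*d - 36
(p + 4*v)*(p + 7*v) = p^2 + 11*p*v + 28*v^2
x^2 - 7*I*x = x*(x - 7*I)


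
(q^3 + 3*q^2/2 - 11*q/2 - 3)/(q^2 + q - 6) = q + 1/2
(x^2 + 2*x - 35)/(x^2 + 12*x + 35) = (x - 5)/(x + 5)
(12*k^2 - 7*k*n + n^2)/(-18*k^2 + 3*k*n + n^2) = (-4*k + n)/(6*k + n)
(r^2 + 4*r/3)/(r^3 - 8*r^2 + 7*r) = (r + 4/3)/(r^2 - 8*r + 7)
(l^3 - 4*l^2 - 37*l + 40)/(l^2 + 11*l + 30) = (l^2 - 9*l + 8)/(l + 6)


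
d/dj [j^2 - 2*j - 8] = 2*j - 2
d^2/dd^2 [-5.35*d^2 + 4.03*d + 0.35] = -10.7000000000000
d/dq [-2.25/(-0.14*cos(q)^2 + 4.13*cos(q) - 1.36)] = (0.63*cos(q) - 9.2925)*sin(q)/(0.14*cos(q)^2 - 4.13*cos(q) + 1.36)^2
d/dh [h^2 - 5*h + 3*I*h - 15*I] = 2*h - 5 + 3*I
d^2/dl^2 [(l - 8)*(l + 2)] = 2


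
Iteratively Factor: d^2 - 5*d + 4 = (d - 4)*(d - 1)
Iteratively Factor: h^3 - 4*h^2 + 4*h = (h - 2)*(h^2 - 2*h) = (h - 2)^2*(h)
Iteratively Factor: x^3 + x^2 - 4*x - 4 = (x + 2)*(x^2 - x - 2) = (x - 2)*(x + 2)*(x + 1)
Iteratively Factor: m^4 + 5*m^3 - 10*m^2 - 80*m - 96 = (m + 3)*(m^3 + 2*m^2 - 16*m - 32) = (m + 2)*(m + 3)*(m^2 - 16) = (m + 2)*(m + 3)*(m + 4)*(m - 4)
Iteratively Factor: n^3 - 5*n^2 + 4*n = (n - 1)*(n^2 - 4*n) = (n - 4)*(n - 1)*(n)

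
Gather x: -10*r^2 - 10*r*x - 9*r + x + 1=-10*r^2 - 9*r + x*(1 - 10*r) + 1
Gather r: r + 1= r + 1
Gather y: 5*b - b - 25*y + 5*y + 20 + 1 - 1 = 4*b - 20*y + 20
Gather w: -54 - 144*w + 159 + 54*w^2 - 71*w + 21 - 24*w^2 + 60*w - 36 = 30*w^2 - 155*w + 90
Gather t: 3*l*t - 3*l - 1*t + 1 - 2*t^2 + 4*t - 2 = -3*l - 2*t^2 + t*(3*l + 3) - 1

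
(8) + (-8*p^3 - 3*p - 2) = -8*p^3 - 3*p + 6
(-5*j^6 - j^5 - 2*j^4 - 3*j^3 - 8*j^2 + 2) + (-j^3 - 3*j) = -5*j^6 - j^5 - 2*j^4 - 4*j^3 - 8*j^2 - 3*j + 2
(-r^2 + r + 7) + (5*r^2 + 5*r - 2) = 4*r^2 + 6*r + 5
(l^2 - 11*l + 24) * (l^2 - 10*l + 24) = l^4 - 21*l^3 + 158*l^2 - 504*l + 576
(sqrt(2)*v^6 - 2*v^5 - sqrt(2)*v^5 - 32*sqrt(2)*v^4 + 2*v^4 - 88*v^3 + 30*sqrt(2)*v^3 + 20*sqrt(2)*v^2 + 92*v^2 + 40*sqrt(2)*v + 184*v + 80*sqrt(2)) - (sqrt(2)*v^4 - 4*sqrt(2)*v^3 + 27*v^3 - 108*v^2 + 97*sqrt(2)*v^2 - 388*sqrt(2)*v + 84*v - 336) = sqrt(2)*v^6 - 2*v^5 - sqrt(2)*v^5 - 33*sqrt(2)*v^4 + 2*v^4 - 115*v^3 + 34*sqrt(2)*v^3 - 77*sqrt(2)*v^2 + 200*v^2 + 100*v + 428*sqrt(2)*v + 80*sqrt(2) + 336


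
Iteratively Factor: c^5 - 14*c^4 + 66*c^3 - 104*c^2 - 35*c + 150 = (c - 5)*(c^4 - 9*c^3 + 21*c^2 + c - 30) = (c - 5)^2*(c^3 - 4*c^2 + c + 6) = (c - 5)^2*(c - 3)*(c^2 - c - 2) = (c - 5)^2*(c - 3)*(c + 1)*(c - 2)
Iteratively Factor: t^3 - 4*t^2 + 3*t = (t)*(t^2 - 4*t + 3) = t*(t - 3)*(t - 1)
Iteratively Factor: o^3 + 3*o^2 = (o)*(o^2 + 3*o) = o^2*(o + 3)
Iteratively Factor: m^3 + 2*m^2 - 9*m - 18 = (m - 3)*(m^2 + 5*m + 6) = (m - 3)*(m + 3)*(m + 2)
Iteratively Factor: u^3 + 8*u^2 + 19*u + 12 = (u + 4)*(u^2 + 4*u + 3) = (u + 1)*(u + 4)*(u + 3)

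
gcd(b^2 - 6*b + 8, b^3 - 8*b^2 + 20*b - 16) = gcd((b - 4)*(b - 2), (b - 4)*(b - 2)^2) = b^2 - 6*b + 8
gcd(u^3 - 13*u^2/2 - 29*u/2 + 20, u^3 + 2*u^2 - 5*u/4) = u + 5/2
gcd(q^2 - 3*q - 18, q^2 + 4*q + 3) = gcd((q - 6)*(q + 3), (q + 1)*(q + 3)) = q + 3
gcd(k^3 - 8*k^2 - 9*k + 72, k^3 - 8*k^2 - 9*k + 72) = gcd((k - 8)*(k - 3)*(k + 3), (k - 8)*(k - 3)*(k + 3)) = k^3 - 8*k^2 - 9*k + 72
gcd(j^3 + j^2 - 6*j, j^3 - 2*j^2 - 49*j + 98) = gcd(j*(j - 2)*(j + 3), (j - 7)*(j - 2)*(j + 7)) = j - 2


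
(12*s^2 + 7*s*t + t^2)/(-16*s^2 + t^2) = (-3*s - t)/(4*s - t)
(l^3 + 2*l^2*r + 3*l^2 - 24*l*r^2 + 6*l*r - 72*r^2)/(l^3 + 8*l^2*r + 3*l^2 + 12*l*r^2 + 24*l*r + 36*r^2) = (l - 4*r)/(l + 2*r)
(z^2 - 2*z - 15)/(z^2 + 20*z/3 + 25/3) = 3*(z^2 - 2*z - 15)/(3*z^2 + 20*z + 25)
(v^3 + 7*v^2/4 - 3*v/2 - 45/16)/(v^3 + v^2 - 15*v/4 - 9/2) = (v - 5/4)/(v - 2)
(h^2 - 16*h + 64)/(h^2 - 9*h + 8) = (h - 8)/(h - 1)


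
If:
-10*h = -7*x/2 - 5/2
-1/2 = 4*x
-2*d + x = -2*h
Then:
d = 23/160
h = 33/160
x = -1/8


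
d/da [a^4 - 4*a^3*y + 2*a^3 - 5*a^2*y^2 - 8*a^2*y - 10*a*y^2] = 4*a^3 - 12*a^2*y + 6*a^2 - 10*a*y^2 - 16*a*y - 10*y^2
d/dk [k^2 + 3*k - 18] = 2*k + 3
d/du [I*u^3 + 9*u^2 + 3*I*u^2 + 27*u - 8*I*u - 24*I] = 3*I*u^2 + 6*u*(3 + I) + 27 - 8*I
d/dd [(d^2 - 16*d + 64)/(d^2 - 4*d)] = 4*(3*d^2 - 32*d + 64)/(d^2*(d^2 - 8*d + 16))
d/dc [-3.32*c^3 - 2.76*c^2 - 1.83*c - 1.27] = -9.96*c^2 - 5.52*c - 1.83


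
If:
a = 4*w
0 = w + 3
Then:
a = -12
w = -3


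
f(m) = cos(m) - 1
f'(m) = -sin(m)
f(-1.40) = -0.83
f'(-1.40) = 0.99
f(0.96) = -0.43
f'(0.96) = -0.82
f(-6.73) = -0.10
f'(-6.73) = 0.43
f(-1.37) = -0.80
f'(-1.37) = 0.98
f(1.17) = -0.61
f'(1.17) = -0.92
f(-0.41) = -0.08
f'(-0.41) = 0.40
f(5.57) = -0.24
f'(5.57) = 0.65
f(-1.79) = -1.22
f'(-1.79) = 0.98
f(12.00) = -0.16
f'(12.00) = 0.54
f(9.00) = -1.91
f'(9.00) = -0.41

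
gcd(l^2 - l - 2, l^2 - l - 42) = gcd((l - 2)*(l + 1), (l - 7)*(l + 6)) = 1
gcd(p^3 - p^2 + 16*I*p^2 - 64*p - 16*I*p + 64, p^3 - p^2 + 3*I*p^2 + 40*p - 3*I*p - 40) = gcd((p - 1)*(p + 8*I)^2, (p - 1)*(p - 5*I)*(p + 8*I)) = p^2 + p*(-1 + 8*I) - 8*I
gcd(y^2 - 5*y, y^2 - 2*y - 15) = y - 5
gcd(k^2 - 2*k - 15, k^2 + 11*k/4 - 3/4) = k + 3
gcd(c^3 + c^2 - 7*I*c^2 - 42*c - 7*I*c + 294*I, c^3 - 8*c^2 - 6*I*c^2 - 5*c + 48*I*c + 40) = 1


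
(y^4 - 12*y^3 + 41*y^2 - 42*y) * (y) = y^5 - 12*y^4 + 41*y^3 - 42*y^2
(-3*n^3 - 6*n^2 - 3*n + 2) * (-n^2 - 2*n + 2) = 3*n^5 + 12*n^4 + 9*n^3 - 8*n^2 - 10*n + 4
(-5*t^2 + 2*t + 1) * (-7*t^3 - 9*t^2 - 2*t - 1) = 35*t^5 + 31*t^4 - 15*t^3 - 8*t^2 - 4*t - 1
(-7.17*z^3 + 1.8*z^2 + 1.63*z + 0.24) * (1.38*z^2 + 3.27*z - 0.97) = -9.8946*z^5 - 20.9619*z^4 + 15.0903*z^3 + 3.9153*z^2 - 0.7963*z - 0.2328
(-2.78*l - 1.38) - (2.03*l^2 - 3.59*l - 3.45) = -2.03*l^2 + 0.81*l + 2.07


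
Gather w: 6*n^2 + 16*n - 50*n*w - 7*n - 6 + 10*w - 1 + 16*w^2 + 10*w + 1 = 6*n^2 + 9*n + 16*w^2 + w*(20 - 50*n) - 6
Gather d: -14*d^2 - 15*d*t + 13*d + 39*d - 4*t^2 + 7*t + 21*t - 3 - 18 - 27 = -14*d^2 + d*(52 - 15*t) - 4*t^2 + 28*t - 48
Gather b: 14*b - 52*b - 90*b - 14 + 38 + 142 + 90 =256 - 128*b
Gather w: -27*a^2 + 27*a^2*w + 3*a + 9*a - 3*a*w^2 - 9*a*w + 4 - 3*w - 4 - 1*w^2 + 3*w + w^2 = -27*a^2 - 3*a*w^2 + 12*a + w*(27*a^2 - 9*a)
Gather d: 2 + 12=14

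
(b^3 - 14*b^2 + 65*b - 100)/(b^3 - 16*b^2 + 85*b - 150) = (b - 4)/(b - 6)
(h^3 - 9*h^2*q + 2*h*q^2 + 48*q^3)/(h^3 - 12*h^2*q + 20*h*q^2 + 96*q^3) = (-h + 3*q)/(-h + 6*q)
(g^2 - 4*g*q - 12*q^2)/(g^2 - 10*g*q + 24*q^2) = (-g - 2*q)/(-g + 4*q)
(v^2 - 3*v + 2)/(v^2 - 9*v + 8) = (v - 2)/(v - 8)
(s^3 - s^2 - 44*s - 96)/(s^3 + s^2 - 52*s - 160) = (s + 3)/(s + 5)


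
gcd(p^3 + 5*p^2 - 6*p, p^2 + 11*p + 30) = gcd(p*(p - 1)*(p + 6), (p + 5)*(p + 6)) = p + 6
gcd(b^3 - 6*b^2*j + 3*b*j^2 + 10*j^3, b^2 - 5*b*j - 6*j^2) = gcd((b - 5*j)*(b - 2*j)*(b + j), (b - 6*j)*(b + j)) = b + j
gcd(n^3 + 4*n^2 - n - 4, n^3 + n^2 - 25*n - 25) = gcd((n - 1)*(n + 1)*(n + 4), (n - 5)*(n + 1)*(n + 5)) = n + 1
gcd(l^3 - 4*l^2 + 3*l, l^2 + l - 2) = l - 1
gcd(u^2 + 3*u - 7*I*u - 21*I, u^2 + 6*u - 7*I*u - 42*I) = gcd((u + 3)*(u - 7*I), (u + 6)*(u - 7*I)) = u - 7*I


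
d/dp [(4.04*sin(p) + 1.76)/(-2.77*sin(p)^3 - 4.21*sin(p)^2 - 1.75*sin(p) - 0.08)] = (22.3816*sin(p)^3 + 31.634*sin(p)^2 + 14.8192*sin(p) + 2.7568)*cos(p)/(7.6729*sin(p)^6 + 23.3234*sin(p)^5 + 27.4191*sin(p)^4 + 15.1782*sin(p)^3 + 3.7361*sin(p)^2 + 0.28*sin(p) + 0.0064)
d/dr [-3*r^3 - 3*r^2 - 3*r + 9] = -9*r^2 - 6*r - 3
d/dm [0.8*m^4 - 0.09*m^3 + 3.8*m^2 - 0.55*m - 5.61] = 3.2*m^3 - 0.27*m^2 + 7.6*m - 0.55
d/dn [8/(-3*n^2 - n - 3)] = 8*(6*n + 1)/(3*n^2 + n + 3)^2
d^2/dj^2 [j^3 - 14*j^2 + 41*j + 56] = 6*j - 28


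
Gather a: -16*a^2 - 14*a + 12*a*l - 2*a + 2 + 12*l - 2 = -16*a^2 + a*(12*l - 16) + 12*l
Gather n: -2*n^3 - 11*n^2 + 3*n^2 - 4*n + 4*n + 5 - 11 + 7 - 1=-2*n^3 - 8*n^2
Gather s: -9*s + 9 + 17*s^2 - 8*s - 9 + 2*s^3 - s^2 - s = 2*s^3 + 16*s^2 - 18*s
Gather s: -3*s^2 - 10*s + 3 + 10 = -3*s^2 - 10*s + 13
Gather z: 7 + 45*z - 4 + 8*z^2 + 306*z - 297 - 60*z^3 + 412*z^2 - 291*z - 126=-60*z^3 + 420*z^2 + 60*z - 420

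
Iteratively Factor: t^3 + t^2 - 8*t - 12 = (t + 2)*(t^2 - t - 6) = (t + 2)^2*(t - 3)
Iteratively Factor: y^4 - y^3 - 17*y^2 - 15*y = (y)*(y^3 - y^2 - 17*y - 15) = y*(y - 5)*(y^2 + 4*y + 3) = y*(y - 5)*(y + 1)*(y + 3)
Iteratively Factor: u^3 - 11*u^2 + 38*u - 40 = (u - 2)*(u^2 - 9*u + 20) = (u - 5)*(u - 2)*(u - 4)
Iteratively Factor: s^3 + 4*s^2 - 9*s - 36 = (s + 4)*(s^2 - 9) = (s - 3)*(s + 4)*(s + 3)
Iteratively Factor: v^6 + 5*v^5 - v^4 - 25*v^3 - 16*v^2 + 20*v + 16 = (v + 1)*(v^5 + 4*v^4 - 5*v^3 - 20*v^2 + 4*v + 16) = (v - 2)*(v + 1)*(v^4 + 6*v^3 + 7*v^2 - 6*v - 8) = (v - 2)*(v + 1)^2*(v^3 + 5*v^2 + 2*v - 8) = (v - 2)*(v - 1)*(v + 1)^2*(v^2 + 6*v + 8) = (v - 2)*(v - 1)*(v + 1)^2*(v + 2)*(v + 4)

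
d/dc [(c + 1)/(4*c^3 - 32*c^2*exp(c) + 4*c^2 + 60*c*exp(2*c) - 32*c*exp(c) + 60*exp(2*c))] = (4*c*exp(c) - c - 15*exp(2*c) + 4*exp(c))/(2*(c^4 - 16*c^3*exp(c) + 94*c^2*exp(2*c) - 240*c*exp(3*c) + 225*exp(4*c)))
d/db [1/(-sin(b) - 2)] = cos(b)/(sin(b) + 2)^2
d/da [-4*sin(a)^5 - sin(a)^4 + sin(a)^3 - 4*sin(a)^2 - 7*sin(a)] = (-20*sin(a)^4 - 4*sin(a)^3 + 3*sin(a)^2 - 8*sin(a) - 7)*cos(a)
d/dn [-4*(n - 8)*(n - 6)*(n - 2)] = -12*n^2 + 128*n - 304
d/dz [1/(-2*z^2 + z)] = (4*z - 1)/(z^2*(2*z - 1)^2)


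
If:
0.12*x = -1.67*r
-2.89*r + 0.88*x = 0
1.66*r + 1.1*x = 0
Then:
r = 0.00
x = 0.00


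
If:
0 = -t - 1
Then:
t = -1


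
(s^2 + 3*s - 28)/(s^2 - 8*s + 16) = (s + 7)/(s - 4)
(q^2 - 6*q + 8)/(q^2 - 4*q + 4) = (q - 4)/(q - 2)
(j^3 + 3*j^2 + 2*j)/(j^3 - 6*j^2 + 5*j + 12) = j*(j + 2)/(j^2 - 7*j + 12)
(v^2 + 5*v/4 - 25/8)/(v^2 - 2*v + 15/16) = 2*(2*v + 5)/(4*v - 3)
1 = 1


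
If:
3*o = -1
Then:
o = -1/3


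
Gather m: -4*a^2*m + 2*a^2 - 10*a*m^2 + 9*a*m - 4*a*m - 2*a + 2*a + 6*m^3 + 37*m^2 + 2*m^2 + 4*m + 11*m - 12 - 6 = 2*a^2 + 6*m^3 + m^2*(39 - 10*a) + m*(-4*a^2 + 5*a + 15) - 18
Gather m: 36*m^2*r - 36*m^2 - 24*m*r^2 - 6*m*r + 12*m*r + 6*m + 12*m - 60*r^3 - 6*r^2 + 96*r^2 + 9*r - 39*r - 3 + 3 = m^2*(36*r - 36) + m*(-24*r^2 + 6*r + 18) - 60*r^3 + 90*r^2 - 30*r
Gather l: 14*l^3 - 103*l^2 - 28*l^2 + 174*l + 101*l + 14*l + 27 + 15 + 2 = 14*l^3 - 131*l^2 + 289*l + 44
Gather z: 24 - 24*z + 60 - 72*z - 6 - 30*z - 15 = 63 - 126*z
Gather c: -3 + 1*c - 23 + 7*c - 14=8*c - 40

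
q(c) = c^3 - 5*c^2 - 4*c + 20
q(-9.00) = -1078.00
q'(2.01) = -11.98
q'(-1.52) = 18.13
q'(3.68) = -0.17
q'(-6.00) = 164.00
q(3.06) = -10.41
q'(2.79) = -8.55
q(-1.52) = 11.02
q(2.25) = -2.92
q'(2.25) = -11.31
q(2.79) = -8.36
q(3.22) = -11.34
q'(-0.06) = -3.39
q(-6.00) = -352.00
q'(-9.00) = 329.00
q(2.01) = -0.12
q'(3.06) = -6.51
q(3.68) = -12.60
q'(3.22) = -5.09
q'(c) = 3*c^2 - 10*c - 4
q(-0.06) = 20.22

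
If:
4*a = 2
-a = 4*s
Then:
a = 1/2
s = -1/8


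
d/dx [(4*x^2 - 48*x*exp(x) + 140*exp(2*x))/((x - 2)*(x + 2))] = 8*(-6*x^3*exp(x) + 35*x^2*exp(2*x) + 6*x^2*exp(x) - 35*x*exp(2*x) + 24*x*exp(x) - 4*x - 140*exp(2*x) + 24*exp(x))/(x^4 - 8*x^2 + 16)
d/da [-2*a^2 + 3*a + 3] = 3 - 4*a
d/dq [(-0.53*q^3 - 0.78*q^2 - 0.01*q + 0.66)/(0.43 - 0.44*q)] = (0.4664*q^3 - 0.3405*q^2 - 0.6708*q + 0.2861)/(0.1936*q^2 - 0.3784*q + 0.1849)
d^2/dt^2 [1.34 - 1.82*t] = 0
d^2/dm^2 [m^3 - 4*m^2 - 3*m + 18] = 6*m - 8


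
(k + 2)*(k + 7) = k^2 + 9*k + 14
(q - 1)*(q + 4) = q^2 + 3*q - 4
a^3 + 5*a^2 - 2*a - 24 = (a - 2)*(a + 3)*(a + 4)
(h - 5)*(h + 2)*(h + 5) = h^3 + 2*h^2 - 25*h - 50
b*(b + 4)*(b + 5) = b^3 + 9*b^2 + 20*b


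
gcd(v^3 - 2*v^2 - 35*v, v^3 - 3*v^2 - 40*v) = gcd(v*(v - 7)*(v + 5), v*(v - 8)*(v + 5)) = v^2 + 5*v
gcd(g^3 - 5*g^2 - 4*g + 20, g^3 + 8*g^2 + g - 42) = g - 2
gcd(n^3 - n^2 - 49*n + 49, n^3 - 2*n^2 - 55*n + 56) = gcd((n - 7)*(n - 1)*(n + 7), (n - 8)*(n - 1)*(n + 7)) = n^2 + 6*n - 7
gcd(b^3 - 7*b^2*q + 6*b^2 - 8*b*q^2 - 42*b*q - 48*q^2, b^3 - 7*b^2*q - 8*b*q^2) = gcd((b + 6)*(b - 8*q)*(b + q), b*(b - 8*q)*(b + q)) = -b^2 + 7*b*q + 8*q^2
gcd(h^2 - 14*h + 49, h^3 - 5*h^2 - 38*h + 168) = h - 7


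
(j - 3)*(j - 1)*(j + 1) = j^3 - 3*j^2 - j + 3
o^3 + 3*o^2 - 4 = (o - 1)*(o + 2)^2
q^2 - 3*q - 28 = (q - 7)*(q + 4)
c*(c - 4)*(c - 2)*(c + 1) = c^4 - 5*c^3 + 2*c^2 + 8*c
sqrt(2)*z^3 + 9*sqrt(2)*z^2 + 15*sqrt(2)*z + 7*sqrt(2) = (z + 1)*(z + 7)*(sqrt(2)*z + sqrt(2))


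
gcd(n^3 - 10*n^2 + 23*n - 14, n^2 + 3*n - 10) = n - 2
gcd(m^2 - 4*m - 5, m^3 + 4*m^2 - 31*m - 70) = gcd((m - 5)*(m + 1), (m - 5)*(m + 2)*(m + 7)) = m - 5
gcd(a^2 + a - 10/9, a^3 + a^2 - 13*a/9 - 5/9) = a + 5/3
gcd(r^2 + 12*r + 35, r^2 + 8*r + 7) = r + 7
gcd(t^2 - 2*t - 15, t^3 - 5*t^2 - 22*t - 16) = 1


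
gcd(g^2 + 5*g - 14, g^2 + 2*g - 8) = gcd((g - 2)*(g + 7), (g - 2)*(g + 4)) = g - 2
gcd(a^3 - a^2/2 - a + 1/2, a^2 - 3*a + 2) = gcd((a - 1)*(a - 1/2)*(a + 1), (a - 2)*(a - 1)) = a - 1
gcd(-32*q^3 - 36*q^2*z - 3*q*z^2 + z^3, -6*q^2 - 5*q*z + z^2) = q + z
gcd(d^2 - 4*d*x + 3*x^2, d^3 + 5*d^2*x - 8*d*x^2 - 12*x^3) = 1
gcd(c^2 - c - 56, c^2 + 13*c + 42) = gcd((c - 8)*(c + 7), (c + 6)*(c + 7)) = c + 7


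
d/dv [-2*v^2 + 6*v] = 6 - 4*v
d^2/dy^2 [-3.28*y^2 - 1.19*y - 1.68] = -6.56000000000000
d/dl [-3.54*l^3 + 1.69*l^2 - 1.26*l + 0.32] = -10.62*l^2 + 3.38*l - 1.26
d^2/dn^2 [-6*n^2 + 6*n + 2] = -12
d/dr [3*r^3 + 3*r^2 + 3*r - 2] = 9*r^2 + 6*r + 3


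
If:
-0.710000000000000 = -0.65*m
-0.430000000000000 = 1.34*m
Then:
No Solution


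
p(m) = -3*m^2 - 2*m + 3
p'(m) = -6*m - 2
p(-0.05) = 3.09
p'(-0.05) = -1.70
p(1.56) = -7.42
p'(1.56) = -11.36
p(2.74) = -25.00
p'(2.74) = -18.44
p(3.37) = -37.81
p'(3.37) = -22.22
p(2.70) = -24.27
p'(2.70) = -18.20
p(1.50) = -6.75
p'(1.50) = -11.00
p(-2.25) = -7.69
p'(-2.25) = 11.50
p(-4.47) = -48.00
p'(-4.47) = 24.82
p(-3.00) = -18.00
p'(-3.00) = 16.00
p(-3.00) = -18.00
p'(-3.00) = 16.00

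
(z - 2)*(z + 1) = z^2 - z - 2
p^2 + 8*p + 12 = (p + 2)*(p + 6)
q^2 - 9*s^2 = (q - 3*s)*(q + 3*s)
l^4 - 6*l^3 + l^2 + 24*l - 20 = (l - 5)*(l - 2)*(l - 1)*(l + 2)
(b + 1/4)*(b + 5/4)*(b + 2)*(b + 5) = b^4 + 17*b^3/2 + 333*b^2/16 + 275*b/16 + 25/8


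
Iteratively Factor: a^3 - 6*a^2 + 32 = (a + 2)*(a^2 - 8*a + 16) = (a - 4)*(a + 2)*(a - 4)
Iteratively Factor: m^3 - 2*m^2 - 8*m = (m - 4)*(m^2 + 2*m) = m*(m - 4)*(m + 2)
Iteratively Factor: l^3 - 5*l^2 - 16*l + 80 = (l - 4)*(l^2 - l - 20) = (l - 5)*(l - 4)*(l + 4)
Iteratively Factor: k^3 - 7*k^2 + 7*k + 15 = (k + 1)*(k^2 - 8*k + 15) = (k - 3)*(k + 1)*(k - 5)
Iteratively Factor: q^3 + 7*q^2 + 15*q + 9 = (q + 3)*(q^2 + 4*q + 3) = (q + 1)*(q + 3)*(q + 3)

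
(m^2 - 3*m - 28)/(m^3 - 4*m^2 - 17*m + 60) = (m - 7)/(m^2 - 8*m + 15)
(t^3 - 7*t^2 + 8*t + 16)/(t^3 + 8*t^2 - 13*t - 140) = (t^2 - 3*t - 4)/(t^2 + 12*t + 35)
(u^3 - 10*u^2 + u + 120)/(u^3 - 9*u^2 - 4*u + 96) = (u - 5)/(u - 4)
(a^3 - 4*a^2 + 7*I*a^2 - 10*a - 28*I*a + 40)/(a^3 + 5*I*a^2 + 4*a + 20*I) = (a - 4)/(a - 2*I)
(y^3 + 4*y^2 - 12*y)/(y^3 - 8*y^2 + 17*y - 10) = y*(y + 6)/(y^2 - 6*y + 5)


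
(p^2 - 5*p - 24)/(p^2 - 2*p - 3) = (-p^2 + 5*p + 24)/(-p^2 + 2*p + 3)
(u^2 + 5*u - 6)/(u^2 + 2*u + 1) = (u^2 + 5*u - 6)/(u^2 + 2*u + 1)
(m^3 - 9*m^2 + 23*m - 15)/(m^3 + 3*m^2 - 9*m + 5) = (m^2 - 8*m + 15)/(m^2 + 4*m - 5)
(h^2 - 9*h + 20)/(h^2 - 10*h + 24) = (h - 5)/(h - 6)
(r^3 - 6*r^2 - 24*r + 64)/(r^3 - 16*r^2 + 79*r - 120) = (r^2 + 2*r - 8)/(r^2 - 8*r + 15)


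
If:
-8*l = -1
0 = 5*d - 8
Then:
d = 8/5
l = 1/8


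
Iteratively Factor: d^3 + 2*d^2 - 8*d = (d + 4)*(d^2 - 2*d) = d*(d + 4)*(d - 2)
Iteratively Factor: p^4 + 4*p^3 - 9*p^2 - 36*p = (p + 4)*(p^3 - 9*p) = (p + 3)*(p + 4)*(p^2 - 3*p) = (p - 3)*(p + 3)*(p + 4)*(p)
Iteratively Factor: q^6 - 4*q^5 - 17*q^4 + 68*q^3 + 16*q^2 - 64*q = (q - 4)*(q^5 - 17*q^3 + 16*q) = (q - 4)*(q - 1)*(q^4 + q^3 - 16*q^2 - 16*q) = (q - 4)*(q - 1)*(q + 1)*(q^3 - 16*q) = (q - 4)*(q - 1)*(q + 1)*(q + 4)*(q^2 - 4*q) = q*(q - 4)*(q - 1)*(q + 1)*(q + 4)*(q - 4)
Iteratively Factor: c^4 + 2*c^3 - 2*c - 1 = (c + 1)*(c^3 + c^2 - c - 1) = (c - 1)*(c + 1)*(c^2 + 2*c + 1) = (c - 1)*(c + 1)^2*(c + 1)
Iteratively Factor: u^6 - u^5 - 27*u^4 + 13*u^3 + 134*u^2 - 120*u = (u)*(u^5 - u^4 - 27*u^3 + 13*u^2 + 134*u - 120) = u*(u - 2)*(u^4 + u^3 - 25*u^2 - 37*u + 60) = u*(u - 2)*(u - 1)*(u^3 + 2*u^2 - 23*u - 60) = u*(u - 5)*(u - 2)*(u - 1)*(u^2 + 7*u + 12) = u*(u - 5)*(u - 2)*(u - 1)*(u + 3)*(u + 4)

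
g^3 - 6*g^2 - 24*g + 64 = (g - 8)*(g - 2)*(g + 4)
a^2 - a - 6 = (a - 3)*(a + 2)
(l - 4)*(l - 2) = l^2 - 6*l + 8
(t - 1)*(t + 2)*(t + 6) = t^3 + 7*t^2 + 4*t - 12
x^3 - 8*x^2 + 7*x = x*(x - 7)*(x - 1)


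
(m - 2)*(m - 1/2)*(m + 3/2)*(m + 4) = m^4 + 3*m^3 - 27*m^2/4 - 19*m/2 + 6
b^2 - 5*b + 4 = (b - 4)*(b - 1)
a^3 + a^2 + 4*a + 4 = (a + 1)*(a - 2*I)*(a + 2*I)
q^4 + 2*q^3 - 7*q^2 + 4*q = q*(q - 1)^2*(q + 4)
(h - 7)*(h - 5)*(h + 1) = h^3 - 11*h^2 + 23*h + 35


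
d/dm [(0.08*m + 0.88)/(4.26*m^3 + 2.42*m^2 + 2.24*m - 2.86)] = (0.3408*m^3 + 0.1936*m^2 + 0.1792*m - (0.08*m + 0.88)*(12.78*m^2 + 4.84*m + 2.24) - 0.2288)/(4.26*m^3 + 2.42*m^2 + 2.24*m - 2.86)^2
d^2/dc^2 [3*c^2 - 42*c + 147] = 6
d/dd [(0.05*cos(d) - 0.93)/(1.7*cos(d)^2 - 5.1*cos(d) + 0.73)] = (0.085*cos(d)^2 - 3.162*cos(d) + 4.7065)*sin(d)/(2.89*cos(d)^4 - 17.34*cos(d)^3 + 28.492*cos(d)^2 - 7.446*cos(d) + 0.5329)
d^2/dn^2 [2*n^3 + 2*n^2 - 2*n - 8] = 12*n + 4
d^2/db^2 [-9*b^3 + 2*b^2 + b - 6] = 4 - 54*b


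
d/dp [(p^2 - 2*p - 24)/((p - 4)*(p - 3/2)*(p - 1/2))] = 4*(-4*p^4 + 16*p^3 + 275*p^2 - 1176*p + 864)/(16*p^6 - 192*p^5 + 856*p^4 - 1776*p^3 + 1801*p^2 - 840*p + 144)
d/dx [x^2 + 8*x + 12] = 2*x + 8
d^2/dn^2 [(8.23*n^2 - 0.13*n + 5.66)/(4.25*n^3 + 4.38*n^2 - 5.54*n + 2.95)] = (297.30875*n^6 - 14.0887499999999*n^5 + 2374.9374*n^4 + 629.499198*n^3 - 766.566456*n^2 - 1239.741312*n + 340.157162)/(76.765625*n^9 + 237.34125*n^8 - 55.59765*n^7 - 374.881803*n^6 + 401.958672*n^5 + 156.323064*n^4 - 488.568629*n^3 + 385.97151*n^2 - 144.63555*n + 25.672375)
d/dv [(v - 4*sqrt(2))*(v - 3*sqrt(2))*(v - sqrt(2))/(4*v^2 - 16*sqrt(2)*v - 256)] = (v^4 - 8*sqrt(2)*v^3 - 166*v^2 + 1072*sqrt(2)*v - 2624)/(4*(v^4 - 8*sqrt(2)*v^3 - 96*v^2 + 512*sqrt(2)*v + 4096))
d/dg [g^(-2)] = -2/g^3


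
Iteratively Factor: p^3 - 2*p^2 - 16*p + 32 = (p + 4)*(p^2 - 6*p + 8) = (p - 4)*(p + 4)*(p - 2)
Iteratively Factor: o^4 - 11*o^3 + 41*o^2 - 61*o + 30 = (o - 1)*(o^3 - 10*o^2 + 31*o - 30) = (o - 3)*(o - 1)*(o^2 - 7*o + 10) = (o - 5)*(o - 3)*(o - 1)*(o - 2)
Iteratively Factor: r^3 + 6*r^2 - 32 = (r + 4)*(r^2 + 2*r - 8) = (r - 2)*(r + 4)*(r + 4)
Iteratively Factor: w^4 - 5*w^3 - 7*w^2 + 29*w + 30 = (w - 3)*(w^3 - 2*w^2 - 13*w - 10) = (w - 3)*(w + 2)*(w^2 - 4*w - 5) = (w - 3)*(w + 1)*(w + 2)*(w - 5)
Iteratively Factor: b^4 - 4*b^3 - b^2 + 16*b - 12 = (b + 2)*(b^3 - 6*b^2 + 11*b - 6) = (b - 1)*(b + 2)*(b^2 - 5*b + 6) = (b - 3)*(b - 1)*(b + 2)*(b - 2)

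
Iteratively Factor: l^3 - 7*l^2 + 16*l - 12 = (l - 3)*(l^2 - 4*l + 4) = (l - 3)*(l - 2)*(l - 2)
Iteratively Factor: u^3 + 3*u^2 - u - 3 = (u - 1)*(u^2 + 4*u + 3) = (u - 1)*(u + 1)*(u + 3)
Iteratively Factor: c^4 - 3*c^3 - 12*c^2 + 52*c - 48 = (c - 3)*(c^3 - 12*c + 16) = (c - 3)*(c - 2)*(c^2 + 2*c - 8) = (c - 3)*(c - 2)^2*(c + 4)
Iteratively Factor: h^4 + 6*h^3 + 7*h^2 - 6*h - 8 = (h + 4)*(h^3 + 2*h^2 - h - 2) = (h - 1)*(h + 4)*(h^2 + 3*h + 2) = (h - 1)*(h + 1)*(h + 4)*(h + 2)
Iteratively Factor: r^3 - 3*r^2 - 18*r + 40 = (r - 2)*(r^2 - r - 20) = (r - 5)*(r - 2)*(r + 4)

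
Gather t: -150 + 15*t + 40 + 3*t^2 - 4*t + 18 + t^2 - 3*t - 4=4*t^2 + 8*t - 96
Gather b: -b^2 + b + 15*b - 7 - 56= -b^2 + 16*b - 63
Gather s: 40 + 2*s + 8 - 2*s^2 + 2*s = -2*s^2 + 4*s + 48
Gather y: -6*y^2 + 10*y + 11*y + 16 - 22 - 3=-6*y^2 + 21*y - 9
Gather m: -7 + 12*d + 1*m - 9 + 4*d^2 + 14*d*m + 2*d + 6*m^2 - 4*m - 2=4*d^2 + 14*d + 6*m^2 + m*(14*d - 3) - 18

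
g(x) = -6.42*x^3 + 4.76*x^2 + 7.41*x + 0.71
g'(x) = -19.26*x^2 + 9.52*x + 7.41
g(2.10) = -22.19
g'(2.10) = -57.53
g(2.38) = -41.24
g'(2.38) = -79.03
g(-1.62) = 28.49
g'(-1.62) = -58.56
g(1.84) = -9.53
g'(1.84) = -40.28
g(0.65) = 5.77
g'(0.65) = 5.46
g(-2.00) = 56.29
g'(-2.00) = -88.67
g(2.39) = -42.04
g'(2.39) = -79.85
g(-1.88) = 46.26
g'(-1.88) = -78.56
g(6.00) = -1170.19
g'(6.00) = -628.83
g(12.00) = -10318.69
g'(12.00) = -2651.79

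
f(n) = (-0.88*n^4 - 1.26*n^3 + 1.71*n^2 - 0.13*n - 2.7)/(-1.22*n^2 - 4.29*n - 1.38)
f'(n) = (2.44*n + 4.29)*(-0.88*n^4 - 1.26*n^3 + 1.71*n^2 - 0.13*n - 2.7)/(-1.22*n^2 - 4.29*n - 1.38)^2 + (-3.52*n^3 - 3.78*n^2 + 3.42*n - 0.13)/(-1.22*n^2 - 4.29*n - 1.38) = (2.1472*n^5 + 12.8628*n^4 + 15.6684*n^3 - 2.2781*n^2 - 11.3076*n - 11.4036)/(1.4884*n^4 + 10.4676*n^3 + 21.7713*n^2 + 11.8404*n + 1.9044)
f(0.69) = 0.53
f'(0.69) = -0.49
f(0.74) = 0.50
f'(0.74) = -0.38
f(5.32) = 14.47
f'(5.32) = 6.28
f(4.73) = 11.00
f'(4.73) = 5.45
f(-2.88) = -21.71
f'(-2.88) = 119.36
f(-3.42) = 53.43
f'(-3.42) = 134.86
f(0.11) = 1.44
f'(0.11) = -3.63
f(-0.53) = -3.69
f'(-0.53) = -24.57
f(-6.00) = 41.34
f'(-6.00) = -8.98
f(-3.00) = -47.41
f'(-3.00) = 380.96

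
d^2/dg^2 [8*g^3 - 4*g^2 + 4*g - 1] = 48*g - 8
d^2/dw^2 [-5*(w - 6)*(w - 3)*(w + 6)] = 30 - 30*w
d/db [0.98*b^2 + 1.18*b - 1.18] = 1.96*b + 1.18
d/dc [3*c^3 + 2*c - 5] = 9*c^2 + 2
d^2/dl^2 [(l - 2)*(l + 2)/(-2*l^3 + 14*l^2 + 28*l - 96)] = (-l^3 - 6*l^2 - 42*l + 22)/(l^6 - 15*l^5 + 3*l^4 + 595*l^3 - 72*l^2 - 8640*l - 13824)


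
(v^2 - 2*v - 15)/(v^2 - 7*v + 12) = (v^2 - 2*v - 15)/(v^2 - 7*v + 12)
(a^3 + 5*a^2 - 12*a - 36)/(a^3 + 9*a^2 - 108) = (a + 2)/(a + 6)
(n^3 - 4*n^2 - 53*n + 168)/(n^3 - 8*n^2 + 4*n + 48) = (n^3 - 4*n^2 - 53*n + 168)/(n^3 - 8*n^2 + 4*n + 48)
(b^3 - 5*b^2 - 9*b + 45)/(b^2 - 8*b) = (b^3 - 5*b^2 - 9*b + 45)/(b*(b - 8))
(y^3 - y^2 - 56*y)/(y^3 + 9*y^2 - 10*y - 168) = y*(y - 8)/(y^2 + 2*y - 24)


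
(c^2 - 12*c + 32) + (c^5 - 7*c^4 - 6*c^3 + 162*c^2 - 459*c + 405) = c^5 - 7*c^4 - 6*c^3 + 163*c^2 - 471*c + 437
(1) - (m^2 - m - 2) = -m^2 + m + 3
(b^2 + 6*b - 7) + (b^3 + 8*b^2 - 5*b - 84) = b^3 + 9*b^2 + b - 91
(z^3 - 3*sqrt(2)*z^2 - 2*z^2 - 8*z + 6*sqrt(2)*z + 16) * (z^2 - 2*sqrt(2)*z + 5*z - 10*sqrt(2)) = z^5 - 5*sqrt(2)*z^4 + 3*z^4 - 15*sqrt(2)*z^3 - 6*z^3 + 12*z^2 + 66*sqrt(2)*z^2 - 40*z + 48*sqrt(2)*z - 160*sqrt(2)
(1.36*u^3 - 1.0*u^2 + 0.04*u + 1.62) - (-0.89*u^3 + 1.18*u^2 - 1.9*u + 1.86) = 2.25*u^3 - 2.18*u^2 + 1.94*u - 0.24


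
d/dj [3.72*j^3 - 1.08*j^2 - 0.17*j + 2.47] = 11.16*j^2 - 2.16*j - 0.17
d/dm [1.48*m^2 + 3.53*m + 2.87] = 2.96*m + 3.53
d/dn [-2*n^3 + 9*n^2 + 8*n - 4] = -6*n^2 + 18*n + 8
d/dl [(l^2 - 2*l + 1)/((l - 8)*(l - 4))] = 2*(-5*l^2 + 31*l - 26)/(l^4 - 24*l^3 + 208*l^2 - 768*l + 1024)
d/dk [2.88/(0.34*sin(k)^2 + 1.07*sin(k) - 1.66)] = -(1.9584*sin(k) + 3.0816)*cos(k)/(0.34*sin(k)^2 + 1.07*sin(k) - 1.66)^2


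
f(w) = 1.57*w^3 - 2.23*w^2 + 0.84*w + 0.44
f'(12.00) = 625.56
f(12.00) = 2402.36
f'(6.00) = 143.64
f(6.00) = 264.32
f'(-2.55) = 42.84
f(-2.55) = -42.24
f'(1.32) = 3.16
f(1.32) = 1.27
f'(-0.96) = 9.46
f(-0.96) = -3.81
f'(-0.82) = 7.66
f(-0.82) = -2.61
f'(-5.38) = 161.16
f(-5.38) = -313.11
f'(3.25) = 36.09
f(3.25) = 33.51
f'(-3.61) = 78.32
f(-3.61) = -105.52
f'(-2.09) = 30.74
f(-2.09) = -25.39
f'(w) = 4.71*w^2 - 4.46*w + 0.84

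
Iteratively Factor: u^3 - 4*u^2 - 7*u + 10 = (u - 5)*(u^2 + u - 2) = (u - 5)*(u - 1)*(u + 2)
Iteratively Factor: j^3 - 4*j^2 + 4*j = (j - 2)*(j^2 - 2*j) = (j - 2)^2*(j)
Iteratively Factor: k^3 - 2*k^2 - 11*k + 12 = (k + 3)*(k^2 - 5*k + 4) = (k - 1)*(k + 3)*(k - 4)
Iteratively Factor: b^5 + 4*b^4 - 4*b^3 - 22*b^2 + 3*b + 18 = (b + 1)*(b^4 + 3*b^3 - 7*b^2 - 15*b + 18) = (b - 1)*(b + 1)*(b^3 + 4*b^2 - 3*b - 18) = (b - 1)*(b + 1)*(b + 3)*(b^2 + b - 6) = (b - 1)*(b + 1)*(b + 3)^2*(b - 2)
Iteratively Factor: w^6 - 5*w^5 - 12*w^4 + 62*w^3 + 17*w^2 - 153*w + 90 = (w + 3)*(w^5 - 8*w^4 + 12*w^3 + 26*w^2 - 61*w + 30) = (w + 2)*(w + 3)*(w^4 - 10*w^3 + 32*w^2 - 38*w + 15) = (w - 1)*(w + 2)*(w + 3)*(w^3 - 9*w^2 + 23*w - 15) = (w - 3)*(w - 1)*(w + 2)*(w + 3)*(w^2 - 6*w + 5) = (w - 5)*(w - 3)*(w - 1)*(w + 2)*(w + 3)*(w - 1)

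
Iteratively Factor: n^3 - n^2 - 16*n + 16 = (n - 4)*(n^2 + 3*n - 4) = (n - 4)*(n + 4)*(n - 1)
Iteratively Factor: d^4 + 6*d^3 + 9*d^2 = (d)*(d^3 + 6*d^2 + 9*d) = d*(d + 3)*(d^2 + 3*d) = d^2*(d + 3)*(d + 3)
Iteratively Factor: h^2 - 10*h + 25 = (h - 5)*(h - 5)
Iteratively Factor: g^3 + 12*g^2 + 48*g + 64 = (g + 4)*(g^2 + 8*g + 16) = (g + 4)^2*(g + 4)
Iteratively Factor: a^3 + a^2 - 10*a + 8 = (a - 1)*(a^2 + 2*a - 8) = (a - 1)*(a + 4)*(a - 2)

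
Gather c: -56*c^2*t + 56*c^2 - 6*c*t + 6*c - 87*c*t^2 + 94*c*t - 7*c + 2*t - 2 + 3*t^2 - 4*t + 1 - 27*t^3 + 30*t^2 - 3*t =c^2*(56 - 56*t) + c*(-87*t^2 + 88*t - 1) - 27*t^3 + 33*t^2 - 5*t - 1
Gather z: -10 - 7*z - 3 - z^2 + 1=-z^2 - 7*z - 12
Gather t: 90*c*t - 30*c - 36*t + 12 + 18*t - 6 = -30*c + t*(90*c - 18) + 6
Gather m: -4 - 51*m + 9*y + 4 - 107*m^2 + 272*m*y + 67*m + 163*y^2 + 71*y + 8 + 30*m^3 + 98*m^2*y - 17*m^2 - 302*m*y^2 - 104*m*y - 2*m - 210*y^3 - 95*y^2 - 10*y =30*m^3 + m^2*(98*y - 124) + m*(-302*y^2 + 168*y + 14) - 210*y^3 + 68*y^2 + 70*y + 8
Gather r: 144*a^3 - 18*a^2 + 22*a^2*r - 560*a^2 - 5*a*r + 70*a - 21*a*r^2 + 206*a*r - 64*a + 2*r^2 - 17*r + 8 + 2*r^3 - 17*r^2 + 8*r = 144*a^3 - 578*a^2 + 6*a + 2*r^3 + r^2*(-21*a - 15) + r*(22*a^2 + 201*a - 9) + 8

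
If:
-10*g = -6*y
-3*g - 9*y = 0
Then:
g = 0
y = 0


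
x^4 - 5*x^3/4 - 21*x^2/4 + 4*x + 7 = (x - 2)^2*(x + 1)*(x + 7/4)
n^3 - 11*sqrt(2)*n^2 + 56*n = n*(n - 7*sqrt(2))*(n - 4*sqrt(2))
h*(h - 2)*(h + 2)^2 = h^4 + 2*h^3 - 4*h^2 - 8*h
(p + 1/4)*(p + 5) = p^2 + 21*p/4 + 5/4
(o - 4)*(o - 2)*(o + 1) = o^3 - 5*o^2 + 2*o + 8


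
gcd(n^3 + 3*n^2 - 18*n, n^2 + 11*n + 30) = n + 6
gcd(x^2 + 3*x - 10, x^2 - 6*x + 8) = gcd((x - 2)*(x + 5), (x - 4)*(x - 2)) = x - 2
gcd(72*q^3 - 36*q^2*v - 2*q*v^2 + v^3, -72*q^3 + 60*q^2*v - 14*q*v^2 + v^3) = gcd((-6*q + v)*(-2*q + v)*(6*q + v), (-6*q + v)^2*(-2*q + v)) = 12*q^2 - 8*q*v + v^2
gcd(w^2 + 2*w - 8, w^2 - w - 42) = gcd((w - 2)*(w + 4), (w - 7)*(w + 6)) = 1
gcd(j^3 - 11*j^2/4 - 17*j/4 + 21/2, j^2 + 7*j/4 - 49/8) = j - 7/4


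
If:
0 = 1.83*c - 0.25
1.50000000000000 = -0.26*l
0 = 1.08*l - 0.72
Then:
No Solution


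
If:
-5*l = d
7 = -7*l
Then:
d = 5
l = -1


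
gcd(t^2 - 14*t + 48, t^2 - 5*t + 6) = 1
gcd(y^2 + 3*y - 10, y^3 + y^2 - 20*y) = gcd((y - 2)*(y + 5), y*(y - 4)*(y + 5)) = y + 5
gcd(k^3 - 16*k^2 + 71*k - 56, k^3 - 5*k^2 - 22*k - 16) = k - 8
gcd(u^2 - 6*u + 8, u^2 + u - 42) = 1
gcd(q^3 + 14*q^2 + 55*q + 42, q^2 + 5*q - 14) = q + 7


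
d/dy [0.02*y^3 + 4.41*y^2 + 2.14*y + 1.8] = 0.06*y^2 + 8.82*y + 2.14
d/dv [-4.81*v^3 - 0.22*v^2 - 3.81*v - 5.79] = -14.43*v^2 - 0.44*v - 3.81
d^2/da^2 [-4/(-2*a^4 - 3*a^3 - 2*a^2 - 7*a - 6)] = 8*(-(12*a^2 + 9*a + 2)*(2*a^4 + 3*a^3 + 2*a^2 + 7*a + 6) + (8*a^3 + 9*a^2 + 4*a + 7)^2)/(2*a^4 + 3*a^3 + 2*a^2 + 7*a + 6)^3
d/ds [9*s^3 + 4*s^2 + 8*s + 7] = 27*s^2 + 8*s + 8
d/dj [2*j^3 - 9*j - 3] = 6*j^2 - 9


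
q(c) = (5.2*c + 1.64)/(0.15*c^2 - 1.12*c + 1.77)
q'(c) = (1.12 - 0.3*c)*(5.2*c + 1.64)/(0.15*c^2 - 1.12*c + 1.77)^2 + 5.2/(0.15*c^2 - 1.12*c + 1.77)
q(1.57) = 25.71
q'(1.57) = 57.39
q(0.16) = 1.55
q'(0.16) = 4.30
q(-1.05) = -1.23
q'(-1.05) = 1.11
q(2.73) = -93.34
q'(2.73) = 134.94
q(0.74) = 5.36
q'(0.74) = 9.79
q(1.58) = 26.29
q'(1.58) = 59.18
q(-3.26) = -2.18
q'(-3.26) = 0.09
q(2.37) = -333.55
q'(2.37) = 3134.39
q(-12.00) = -1.65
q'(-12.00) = -0.07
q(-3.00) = -2.15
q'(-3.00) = 0.13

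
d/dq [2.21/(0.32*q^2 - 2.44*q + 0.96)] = (5.3924 - 1.4144*q)/(0.32*q^2 - 2.44*q + 0.96)^2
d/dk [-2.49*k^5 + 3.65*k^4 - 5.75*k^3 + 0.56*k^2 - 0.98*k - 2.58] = -12.45*k^4 + 14.6*k^3 - 17.25*k^2 + 1.12*k - 0.98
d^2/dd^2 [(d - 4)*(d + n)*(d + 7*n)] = 6*d + 16*n - 8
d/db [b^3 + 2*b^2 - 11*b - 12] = 3*b^2 + 4*b - 11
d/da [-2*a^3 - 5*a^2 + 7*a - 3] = -6*a^2 - 10*a + 7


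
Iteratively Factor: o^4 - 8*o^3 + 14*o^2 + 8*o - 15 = (o - 1)*(o^3 - 7*o^2 + 7*o + 15) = (o - 5)*(o - 1)*(o^2 - 2*o - 3) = (o - 5)*(o - 1)*(o + 1)*(o - 3)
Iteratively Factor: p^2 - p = (p - 1)*(p)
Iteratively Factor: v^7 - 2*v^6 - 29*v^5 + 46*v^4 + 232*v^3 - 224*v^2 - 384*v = (v - 2)*(v^6 - 29*v^4 - 12*v^3 + 208*v^2 + 192*v) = (v - 2)*(v + 1)*(v^5 - v^4 - 28*v^3 + 16*v^2 + 192*v) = (v - 2)*(v + 1)*(v + 4)*(v^4 - 5*v^3 - 8*v^2 + 48*v) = v*(v - 2)*(v + 1)*(v + 4)*(v^3 - 5*v^2 - 8*v + 48) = v*(v - 4)*(v - 2)*(v + 1)*(v + 4)*(v^2 - v - 12) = v*(v - 4)^2*(v - 2)*(v + 1)*(v + 4)*(v + 3)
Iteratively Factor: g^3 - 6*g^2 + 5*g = (g - 1)*(g^2 - 5*g) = (g - 5)*(g - 1)*(g)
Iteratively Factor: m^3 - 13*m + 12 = (m - 3)*(m^2 + 3*m - 4) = (m - 3)*(m - 1)*(m + 4)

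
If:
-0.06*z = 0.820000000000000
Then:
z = -13.67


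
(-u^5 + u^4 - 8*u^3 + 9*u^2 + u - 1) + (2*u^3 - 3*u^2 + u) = -u^5 + u^4 - 6*u^3 + 6*u^2 + 2*u - 1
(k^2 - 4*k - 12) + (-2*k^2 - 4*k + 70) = -k^2 - 8*k + 58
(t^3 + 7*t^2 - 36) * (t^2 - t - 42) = t^5 + 6*t^4 - 49*t^3 - 330*t^2 + 36*t + 1512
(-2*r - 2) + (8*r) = 6*r - 2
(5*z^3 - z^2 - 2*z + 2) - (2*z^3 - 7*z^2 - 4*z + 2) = 3*z^3 + 6*z^2 + 2*z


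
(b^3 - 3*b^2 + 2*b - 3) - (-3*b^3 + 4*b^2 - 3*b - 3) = 4*b^3 - 7*b^2 + 5*b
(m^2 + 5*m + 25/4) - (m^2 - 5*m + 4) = 10*m + 9/4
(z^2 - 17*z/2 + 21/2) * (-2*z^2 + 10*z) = -2*z^4 + 27*z^3 - 106*z^2 + 105*z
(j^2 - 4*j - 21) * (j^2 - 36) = j^4 - 4*j^3 - 57*j^2 + 144*j + 756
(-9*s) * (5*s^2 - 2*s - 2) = -45*s^3 + 18*s^2 + 18*s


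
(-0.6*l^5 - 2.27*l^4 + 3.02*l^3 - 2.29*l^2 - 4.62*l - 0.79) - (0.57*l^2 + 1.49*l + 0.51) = -0.6*l^5 - 2.27*l^4 + 3.02*l^3 - 2.86*l^2 - 6.11*l - 1.3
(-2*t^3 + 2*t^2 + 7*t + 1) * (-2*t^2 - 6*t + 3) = 4*t^5 + 8*t^4 - 32*t^3 - 38*t^2 + 15*t + 3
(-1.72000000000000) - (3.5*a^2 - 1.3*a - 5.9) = -3.5*a^2 + 1.3*a + 4.18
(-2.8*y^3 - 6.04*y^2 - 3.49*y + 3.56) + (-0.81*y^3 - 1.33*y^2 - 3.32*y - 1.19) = -3.61*y^3 - 7.37*y^2 - 6.81*y + 2.37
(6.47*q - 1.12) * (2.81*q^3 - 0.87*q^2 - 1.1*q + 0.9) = 18.1807*q^4 - 8.7761*q^3 - 6.1426*q^2 + 7.055*q - 1.008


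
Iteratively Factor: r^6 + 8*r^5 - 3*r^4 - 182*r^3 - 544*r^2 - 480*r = (r - 5)*(r^5 + 13*r^4 + 62*r^3 + 128*r^2 + 96*r) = (r - 5)*(r + 3)*(r^4 + 10*r^3 + 32*r^2 + 32*r) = (r - 5)*(r + 3)*(r + 4)*(r^3 + 6*r^2 + 8*r) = (r - 5)*(r + 3)*(r + 4)^2*(r^2 + 2*r) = r*(r - 5)*(r + 3)*(r + 4)^2*(r + 2)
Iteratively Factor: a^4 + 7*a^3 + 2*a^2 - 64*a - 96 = (a + 4)*(a^3 + 3*a^2 - 10*a - 24) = (a - 3)*(a + 4)*(a^2 + 6*a + 8) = (a - 3)*(a + 2)*(a + 4)*(a + 4)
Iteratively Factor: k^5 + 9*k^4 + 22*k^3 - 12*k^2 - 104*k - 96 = (k + 2)*(k^4 + 7*k^3 + 8*k^2 - 28*k - 48) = (k + 2)*(k + 3)*(k^3 + 4*k^2 - 4*k - 16) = (k - 2)*(k + 2)*(k + 3)*(k^2 + 6*k + 8) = (k - 2)*(k + 2)^2*(k + 3)*(k + 4)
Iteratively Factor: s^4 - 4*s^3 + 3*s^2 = (s - 1)*(s^3 - 3*s^2) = (s - 3)*(s - 1)*(s^2) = s*(s - 3)*(s - 1)*(s)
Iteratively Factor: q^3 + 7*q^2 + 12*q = (q)*(q^2 + 7*q + 12) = q*(q + 4)*(q + 3)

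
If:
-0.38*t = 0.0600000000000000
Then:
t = -0.16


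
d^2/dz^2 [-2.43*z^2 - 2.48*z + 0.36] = -4.86000000000000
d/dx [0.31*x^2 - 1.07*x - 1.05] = 0.62*x - 1.07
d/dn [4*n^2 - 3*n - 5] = 8*n - 3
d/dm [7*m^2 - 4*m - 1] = 14*m - 4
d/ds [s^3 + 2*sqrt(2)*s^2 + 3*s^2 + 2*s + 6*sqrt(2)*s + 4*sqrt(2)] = 3*s^2 + 4*sqrt(2)*s + 6*s + 2 + 6*sqrt(2)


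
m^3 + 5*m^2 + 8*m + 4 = (m + 1)*(m + 2)^2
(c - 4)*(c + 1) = c^2 - 3*c - 4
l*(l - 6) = l^2 - 6*l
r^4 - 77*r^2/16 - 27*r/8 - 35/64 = (r - 5/2)*(r + 1/4)*(r + 1/2)*(r + 7/4)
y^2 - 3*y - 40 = (y - 8)*(y + 5)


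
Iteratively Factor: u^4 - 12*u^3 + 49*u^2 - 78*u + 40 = (u - 5)*(u^3 - 7*u^2 + 14*u - 8) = (u - 5)*(u - 4)*(u^2 - 3*u + 2) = (u - 5)*(u - 4)*(u - 2)*(u - 1)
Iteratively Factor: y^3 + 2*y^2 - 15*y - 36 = (y + 3)*(y^2 - y - 12) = (y - 4)*(y + 3)*(y + 3)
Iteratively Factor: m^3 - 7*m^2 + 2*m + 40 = (m + 2)*(m^2 - 9*m + 20) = (m - 5)*(m + 2)*(m - 4)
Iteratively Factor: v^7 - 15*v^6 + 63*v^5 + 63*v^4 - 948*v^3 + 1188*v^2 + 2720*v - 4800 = (v - 4)*(v^6 - 11*v^5 + 19*v^4 + 139*v^3 - 392*v^2 - 380*v + 1200) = (v - 4)*(v + 2)*(v^5 - 13*v^4 + 45*v^3 + 49*v^2 - 490*v + 600) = (v - 4)^2*(v + 2)*(v^4 - 9*v^3 + 9*v^2 + 85*v - 150) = (v - 5)*(v - 4)^2*(v + 2)*(v^3 - 4*v^2 - 11*v + 30) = (v - 5)*(v - 4)^2*(v + 2)*(v + 3)*(v^2 - 7*v + 10) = (v - 5)*(v - 4)^2*(v - 2)*(v + 2)*(v + 3)*(v - 5)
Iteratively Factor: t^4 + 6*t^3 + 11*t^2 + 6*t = (t + 1)*(t^3 + 5*t^2 + 6*t) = t*(t + 1)*(t^2 + 5*t + 6) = t*(t + 1)*(t + 2)*(t + 3)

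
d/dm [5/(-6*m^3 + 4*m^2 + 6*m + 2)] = 5*(9*m^2 - 4*m - 3)/(2*(-3*m^3 + 2*m^2 + 3*m + 1)^2)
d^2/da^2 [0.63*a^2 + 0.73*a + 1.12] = 1.26000000000000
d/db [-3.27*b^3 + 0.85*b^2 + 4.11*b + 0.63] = -9.81*b^2 + 1.7*b + 4.11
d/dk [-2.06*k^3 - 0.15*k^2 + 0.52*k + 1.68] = -6.18*k^2 - 0.3*k + 0.52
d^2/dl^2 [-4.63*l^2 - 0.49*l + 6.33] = -9.26000000000000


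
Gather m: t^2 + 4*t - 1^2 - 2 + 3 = t^2 + 4*t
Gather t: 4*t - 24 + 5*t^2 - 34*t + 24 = 5*t^2 - 30*t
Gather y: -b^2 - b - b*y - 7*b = -b^2 - b*y - 8*b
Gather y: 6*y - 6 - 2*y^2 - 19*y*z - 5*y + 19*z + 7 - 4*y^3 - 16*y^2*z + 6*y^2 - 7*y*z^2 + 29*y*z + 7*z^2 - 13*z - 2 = -4*y^3 + y^2*(4 - 16*z) + y*(-7*z^2 + 10*z + 1) + 7*z^2 + 6*z - 1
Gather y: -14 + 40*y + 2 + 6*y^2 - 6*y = 6*y^2 + 34*y - 12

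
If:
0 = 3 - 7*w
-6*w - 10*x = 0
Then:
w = 3/7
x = -9/35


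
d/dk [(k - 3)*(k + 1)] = 2*k - 2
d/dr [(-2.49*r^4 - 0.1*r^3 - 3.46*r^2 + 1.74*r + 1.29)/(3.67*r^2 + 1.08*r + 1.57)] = (-18.2766*r^5 - 8.4346*r^4 - 15.8532*r^3 - 10.5936*r^2 - 20.333*r + 1.3386)/(13.4689*r^4 + 7.9272*r^3 + 12.6902*r^2 + 3.3912*r + 2.4649)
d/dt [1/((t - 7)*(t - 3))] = 2*(5 - t)/(t^4 - 20*t^3 + 142*t^2 - 420*t + 441)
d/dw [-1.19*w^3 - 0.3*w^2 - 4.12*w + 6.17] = -3.57*w^2 - 0.6*w - 4.12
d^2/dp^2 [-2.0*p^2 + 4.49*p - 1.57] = -4.00000000000000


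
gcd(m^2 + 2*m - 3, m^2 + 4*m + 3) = m + 3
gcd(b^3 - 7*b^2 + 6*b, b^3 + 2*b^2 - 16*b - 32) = 1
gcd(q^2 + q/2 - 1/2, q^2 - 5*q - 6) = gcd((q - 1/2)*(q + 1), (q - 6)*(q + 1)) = q + 1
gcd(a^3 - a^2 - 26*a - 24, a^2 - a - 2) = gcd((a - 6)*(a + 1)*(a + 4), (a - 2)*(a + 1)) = a + 1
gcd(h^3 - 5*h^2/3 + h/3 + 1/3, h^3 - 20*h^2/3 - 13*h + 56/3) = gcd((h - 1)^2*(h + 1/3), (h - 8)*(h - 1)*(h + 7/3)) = h - 1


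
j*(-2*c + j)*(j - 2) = -2*c*j^2 + 4*c*j + j^3 - 2*j^2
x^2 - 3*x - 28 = (x - 7)*(x + 4)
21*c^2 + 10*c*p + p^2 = (3*c + p)*(7*c + p)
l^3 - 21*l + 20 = (l - 4)*(l - 1)*(l + 5)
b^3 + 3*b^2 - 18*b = b*(b - 3)*(b + 6)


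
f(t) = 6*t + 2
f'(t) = 6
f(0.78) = 6.68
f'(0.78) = 6.00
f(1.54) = 11.24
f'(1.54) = 6.00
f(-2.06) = -10.36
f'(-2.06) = 6.00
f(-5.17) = -29.02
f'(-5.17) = 6.00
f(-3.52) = -19.12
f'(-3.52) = 6.00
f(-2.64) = -13.84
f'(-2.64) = 6.00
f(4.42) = 28.52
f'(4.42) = 6.00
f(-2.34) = -12.04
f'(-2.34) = 6.00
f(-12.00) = -70.00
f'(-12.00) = 6.00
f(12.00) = 74.00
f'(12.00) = 6.00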